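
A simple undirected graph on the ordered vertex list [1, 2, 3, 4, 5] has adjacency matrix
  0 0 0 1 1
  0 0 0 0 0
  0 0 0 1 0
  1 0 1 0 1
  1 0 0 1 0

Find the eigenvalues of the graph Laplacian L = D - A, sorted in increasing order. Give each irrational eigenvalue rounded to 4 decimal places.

[0, 0, 1, 3, 4]

With the vertex order [1, 2, 3, 4, 5], the degrees are [2, 0, 1, 3, 2], giving D = diag(2, 0, 1, 3, 2) and L = D - A. Since every row of L sums to 0, the all-ones vector is in the kernel and 0 is an eigenvalue. The 2 zero eigenvalues correspond to the 2 connected components.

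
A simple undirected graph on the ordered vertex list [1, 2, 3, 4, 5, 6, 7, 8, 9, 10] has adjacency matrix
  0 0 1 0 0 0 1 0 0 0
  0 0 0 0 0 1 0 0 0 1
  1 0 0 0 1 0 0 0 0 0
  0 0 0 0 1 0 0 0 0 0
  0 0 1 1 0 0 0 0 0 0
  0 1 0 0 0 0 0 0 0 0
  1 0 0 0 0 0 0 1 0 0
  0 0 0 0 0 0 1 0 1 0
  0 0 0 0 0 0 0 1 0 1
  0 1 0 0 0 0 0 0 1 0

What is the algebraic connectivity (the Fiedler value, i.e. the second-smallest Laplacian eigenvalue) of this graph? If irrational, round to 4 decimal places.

Each diagonal entry of L is the vertex degree and each off-diagonal entry is -1 where an edge is present, 0 otherwise; in the order [1, 2, 3, 4, 5, 6, 7, 8, 9, 10] the diagonal is [2, 2, 2, 1, 2, 1, 2, 2, 2, 2]. Computing the eigenvalues of L and sorting gives [0, 0.0979, 0.3820, 0.8244, 1.3820, 2, 2.6180, 3.1756, 3.6180, 3.9021]. The Fiedler value lambda_2 = 0.0979 is strictly positive, so the graph is connected.

0.0979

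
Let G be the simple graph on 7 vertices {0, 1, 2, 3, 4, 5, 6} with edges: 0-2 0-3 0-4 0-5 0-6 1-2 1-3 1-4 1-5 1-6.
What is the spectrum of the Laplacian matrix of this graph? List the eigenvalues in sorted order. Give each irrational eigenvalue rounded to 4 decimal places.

Each diagonal entry of L is the vertex degree and each off-diagonal entry is -1 where an edge is present, 0 otherwise; in the order [0, 1, 2, 3, 4, 5, 6] the diagonal is [5, 5, 2, 2, 2, 2, 2]. L is symmetric positive semidefinite, so every eigenvalue is real and nonnegative. By the matrix-tree theorem the graph has (1/7) * product of the nonzero eigenvalues = 80 spanning trees. The eigenvalues sum to 20, which equals trace(L) = 2|E|.

[0, 2, 2, 2, 2, 5, 7]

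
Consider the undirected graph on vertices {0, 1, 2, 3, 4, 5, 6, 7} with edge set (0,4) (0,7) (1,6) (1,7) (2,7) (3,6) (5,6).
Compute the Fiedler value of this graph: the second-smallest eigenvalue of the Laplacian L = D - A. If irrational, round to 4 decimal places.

With the vertex order [0, 1, 2, 3, 4, 5, 6, 7], the degrees are [2, 2, 1, 1, 1, 1, 3, 3], giving D = diag(2, 2, 1, 1, 1, 1, 3, 3) and L = D - A. The smallest Laplacian eigenvalue is always 0. The next one, lambda_2 = 0.2137, measures how hard the graph is to disconnect: larger values mean better connectivity. There is one zero in the spectrum, matching the 1 component. By the matrix-tree theorem the graph has (1/8) * product of the nonzero eigenvalues = 1 spanning tree.

0.2137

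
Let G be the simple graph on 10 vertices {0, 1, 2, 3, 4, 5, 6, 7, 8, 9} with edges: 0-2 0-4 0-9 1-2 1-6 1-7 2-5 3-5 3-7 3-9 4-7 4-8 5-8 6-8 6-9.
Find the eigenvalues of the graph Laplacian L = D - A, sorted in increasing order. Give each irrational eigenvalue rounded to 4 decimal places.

[0, 2, 2, 2, 2, 2, 5, 5, 5, 5]

Reading degrees in the order [0, 1, 2, 3, 4, 5, 6, 7, 8, 9] gives [3, 3, 3, 3, 3, 3, 3, 3, 3, 3]; set D = diag(3, 3, 3, 3, 3, 3, 3, 3, 3, 3) and form L = D - A. The multiplicity of 0 as a Laplacian eigenvalue equals the number of connected components. The eigenvalues sum to 30, which equals trace(L) = 2|E|.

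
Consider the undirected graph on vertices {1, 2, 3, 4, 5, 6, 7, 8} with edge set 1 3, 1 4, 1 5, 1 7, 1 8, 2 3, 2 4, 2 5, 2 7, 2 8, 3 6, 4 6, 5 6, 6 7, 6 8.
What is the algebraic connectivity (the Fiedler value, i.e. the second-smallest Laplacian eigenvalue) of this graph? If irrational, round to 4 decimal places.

Each diagonal entry of L is the vertex degree and each off-diagonal entry is -1 where an edge is present, 0 otherwise; in the order [1, 2, 3, 4, 5, 6, 7, 8] the diagonal is [5, 5, 3, 3, 3, 5, 3, 3]. The smallest Laplacian eigenvalue is always 0. The next one, lambda_2 = 3, measures how hard the graph is to disconnect: larger values mean better connectivity. The largest eigenvalue, 8, is at most the vertex count 8.

3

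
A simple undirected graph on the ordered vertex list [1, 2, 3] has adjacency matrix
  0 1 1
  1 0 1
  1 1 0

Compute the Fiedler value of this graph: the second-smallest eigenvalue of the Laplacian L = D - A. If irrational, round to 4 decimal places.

3

Reading degrees in the order [1, 2, 3] gives [2, 2, 2]; set D = diag(2, 2, 2) and form L = D - A. The sorted Laplacian eigenvalues are [0, 3, 3]; the algebraic connectivity is the second entry, 3.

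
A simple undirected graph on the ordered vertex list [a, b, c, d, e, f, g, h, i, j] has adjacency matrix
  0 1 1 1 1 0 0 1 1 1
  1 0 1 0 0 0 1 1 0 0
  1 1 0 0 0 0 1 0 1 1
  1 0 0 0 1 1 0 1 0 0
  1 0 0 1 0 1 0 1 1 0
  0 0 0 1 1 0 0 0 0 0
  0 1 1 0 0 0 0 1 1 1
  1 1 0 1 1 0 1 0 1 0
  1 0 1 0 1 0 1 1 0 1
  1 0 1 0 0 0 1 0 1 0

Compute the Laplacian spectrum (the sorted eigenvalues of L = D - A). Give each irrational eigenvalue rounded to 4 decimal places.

Reading degrees in the order [a, b, c, d, e, f, g, h, i, j] gives [7, 4, 5, 4, 5, 2, 5, 6, 6, 4]; set D = diag(7, 4, 5, 4, 5, 2, 5, 6, 6, 4) and form L = D - A. The multiplicity of 0 as a Laplacian eigenvalue equals the number of connected components. The largest eigenvalue, 8.3689, is at most the vertex count 10.

[0, 1.2876, 3.4536, 3.7877, 5.0923, 5.5082, 5.8673, 6.9637, 7.6708, 8.3689]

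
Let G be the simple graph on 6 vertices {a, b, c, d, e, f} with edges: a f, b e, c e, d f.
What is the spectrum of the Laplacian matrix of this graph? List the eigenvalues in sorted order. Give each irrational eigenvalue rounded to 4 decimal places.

Each diagonal entry of L is the vertex degree and each off-diagonal entry is -1 where an edge is present, 0 otherwise; in the order [a, b, c, d, e, f] the diagonal is [1, 1, 1, 1, 2, 2]. The multiplicity of 0 as a Laplacian eigenvalue equals the number of connected components. The 2 zero eigenvalues correspond to the 2 connected components.

[0, 0, 1, 1, 3, 3]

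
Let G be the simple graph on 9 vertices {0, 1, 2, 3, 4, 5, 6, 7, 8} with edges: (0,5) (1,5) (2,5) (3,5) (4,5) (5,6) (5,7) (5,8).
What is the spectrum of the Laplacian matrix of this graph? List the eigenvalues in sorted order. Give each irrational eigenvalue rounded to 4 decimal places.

Each diagonal entry of L is the vertex degree and each off-diagonal entry is -1 where an edge is present, 0 otherwise; in the order [0, 1, 2, 3, 4, 5, 6, 7, 8] the diagonal is [1, 1, 1, 1, 1, 8, 1, 1, 1]. The multiplicity of 0 as a Laplacian eigenvalue equals the number of connected components.

[0, 1, 1, 1, 1, 1, 1, 1, 9]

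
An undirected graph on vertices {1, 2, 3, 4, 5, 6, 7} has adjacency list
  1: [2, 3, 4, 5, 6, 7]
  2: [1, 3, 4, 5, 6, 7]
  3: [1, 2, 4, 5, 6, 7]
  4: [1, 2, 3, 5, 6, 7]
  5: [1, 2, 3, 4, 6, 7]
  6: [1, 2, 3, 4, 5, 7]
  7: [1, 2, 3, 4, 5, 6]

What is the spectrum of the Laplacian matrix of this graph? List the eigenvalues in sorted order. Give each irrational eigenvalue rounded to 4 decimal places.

Reading degrees in the order [1, 2, 3, 4, 5, 6, 7] gives [6, 6, 6, 6, 6, 6, 6]; set D = diag(6, 6, 6, 6, 6, 6, 6) and form L = D - A. L is symmetric positive semidefinite, so every eigenvalue is real and nonnegative. The eigenvalues sum to 42, which equals trace(L) = 2|E|. There is one zero in the spectrum, matching the 1 component.

[0, 7, 7, 7, 7, 7, 7]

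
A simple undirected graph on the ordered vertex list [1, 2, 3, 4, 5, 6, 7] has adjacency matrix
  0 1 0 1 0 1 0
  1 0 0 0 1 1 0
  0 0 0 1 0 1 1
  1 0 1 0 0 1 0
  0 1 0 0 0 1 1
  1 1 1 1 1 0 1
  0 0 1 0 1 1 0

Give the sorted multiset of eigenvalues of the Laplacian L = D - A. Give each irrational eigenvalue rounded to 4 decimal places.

[0, 2, 2, 4, 4, 5, 7]

Reading degrees in the order [1, 2, 3, 4, 5, 6, 7] gives [3, 3, 3, 3, 3, 6, 3]; set D = diag(3, 3, 3, 3, 3, 6, 3) and form L = D - A. Since every row of L sums to 0, the all-ones vector is in the kernel and 0 is an eigenvalue. The single zero eigenvalue shows the graph is connected. By the matrix-tree theorem the graph has (1/7) * product of the nonzero eigenvalues = 320 spanning trees. The eigenvalues sum to 24, which equals trace(L) = 2|E|.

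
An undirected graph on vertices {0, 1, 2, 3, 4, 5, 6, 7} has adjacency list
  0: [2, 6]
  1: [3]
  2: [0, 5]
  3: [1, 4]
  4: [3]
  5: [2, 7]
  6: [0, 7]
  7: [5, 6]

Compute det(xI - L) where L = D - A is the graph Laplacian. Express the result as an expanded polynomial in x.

x^8 - 14x^7 + 78x^6 - 220x^5 + 330x^4 - 250x^3 + 75x^2

Each diagonal entry of L is the vertex degree and each off-diagonal entry is -1 where an edge is present, 0 otherwise; in the order [0, 1, 2, 3, 4, 5, 6, 7] the diagonal is [2, 1, 2, 2, 1, 2, 2, 2]. L has integer entries, so p(x) = det(xI - L) has integer coefficients. Expanding the determinant yields x^8 - 14x^7 + 78x^6 - 220x^5 + 330x^4 - 250x^3 + 75x^2. Since p(0) = det(-L) = 0, x divides p(x). The eigenvalues sum to 14, which equals trace(L) = 2|E|.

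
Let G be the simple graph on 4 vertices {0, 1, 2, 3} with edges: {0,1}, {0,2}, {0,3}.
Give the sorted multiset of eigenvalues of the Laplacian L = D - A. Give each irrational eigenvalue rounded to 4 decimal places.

With the vertex order [0, 1, 2, 3], the degrees are [3, 1, 1, 1], giving D = diag(3, 1, 1, 1) and L = D - A. L is symmetric positive semidefinite, so every eigenvalue is real and nonnegative. The single zero eigenvalue shows the graph is connected. By the matrix-tree theorem the graph has (1/4) * product of the nonzero eigenvalues = 1 spanning tree. There is one zero in the spectrum, matching the 1 component.

[0, 1, 1, 4]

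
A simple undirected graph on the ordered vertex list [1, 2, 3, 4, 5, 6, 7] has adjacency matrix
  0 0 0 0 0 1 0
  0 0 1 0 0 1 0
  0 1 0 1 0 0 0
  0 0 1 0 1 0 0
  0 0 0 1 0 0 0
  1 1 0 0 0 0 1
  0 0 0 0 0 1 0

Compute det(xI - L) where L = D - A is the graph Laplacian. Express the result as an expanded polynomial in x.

Each diagonal entry of L is the vertex degree and each off-diagonal entry is -1 where an edge is present, 0 otherwise; in the order [1, 2, 3, 4, 5, 6, 7] the diagonal is [1, 2, 2, 2, 1, 3, 1]. Computing det(xI - L) by cofactor expansion (or equivalently via sum-over-permutations) gives x^7 - 12x^6 + 54x^5 - 114x^4 + 116x^3 - 52x^2 + 7x. Since p(0) = det(-L) = 0, x divides p(x). By the matrix-tree theorem the graph has (1/7) * product of the nonzero eigenvalues = 1 spanning tree.

x^7 - 12x^6 + 54x^5 - 114x^4 + 116x^3 - 52x^2 + 7x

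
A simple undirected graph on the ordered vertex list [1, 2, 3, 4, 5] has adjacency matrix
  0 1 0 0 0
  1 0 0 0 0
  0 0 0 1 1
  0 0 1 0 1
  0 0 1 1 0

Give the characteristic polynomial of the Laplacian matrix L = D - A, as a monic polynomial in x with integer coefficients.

Each diagonal entry of L is the vertex degree and each off-diagonal entry is -1 where an edge is present, 0 otherwise; in the order [1, 2, 3, 4, 5] the diagonal is [1, 1, 2, 2, 2]. The eigenvalues of L are [0, 0, 2, 3, 3]; the characteristic polynomial is the product of (x - lambda_i), which multiplies out to x^5 - 8x^4 + 21x^3 - 18x^2. The constant term is 0 because L is singular (the all-ones vector lies in its kernel). The largest eigenvalue, 3, is at most the vertex count 5.

x^5 - 8x^4 + 21x^3 - 18x^2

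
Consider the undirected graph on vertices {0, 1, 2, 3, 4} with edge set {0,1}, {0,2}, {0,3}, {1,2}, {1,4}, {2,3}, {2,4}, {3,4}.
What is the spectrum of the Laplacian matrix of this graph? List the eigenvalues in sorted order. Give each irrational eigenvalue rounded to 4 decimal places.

With the vertex order [0, 1, 2, 3, 4], the degrees are [3, 3, 4, 3, 3], giving D = diag(3, 3, 4, 3, 3) and L = D - A. L is symmetric positive semidefinite, so every eigenvalue is real and nonnegative. The eigenvalues sum to 16, which equals trace(L) = 2|E|.

[0, 3, 3, 5, 5]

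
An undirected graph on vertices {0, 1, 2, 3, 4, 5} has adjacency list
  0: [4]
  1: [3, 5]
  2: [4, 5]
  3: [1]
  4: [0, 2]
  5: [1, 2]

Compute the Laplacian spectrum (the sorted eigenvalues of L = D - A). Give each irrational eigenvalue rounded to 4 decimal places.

[0, 0.2679, 1, 2, 3, 3.7321]

With the vertex order [0, 1, 2, 3, 4, 5], the degrees are [1, 2, 2, 1, 2, 2], giving D = diag(1, 2, 2, 1, 2, 2) and L = D - A. L is symmetric positive semidefinite, so every eigenvalue is real and nonnegative.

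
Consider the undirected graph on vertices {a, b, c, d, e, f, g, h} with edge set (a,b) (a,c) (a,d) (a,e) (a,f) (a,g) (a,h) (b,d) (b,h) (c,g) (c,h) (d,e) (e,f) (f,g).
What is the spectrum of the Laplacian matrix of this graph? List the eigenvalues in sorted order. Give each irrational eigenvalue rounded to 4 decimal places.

[0, 1.7530, 1.7530, 3.4450, 3.4450, 4.8019, 4.8019, 8]

With the vertex order [a, b, c, d, e, f, g, h], the degrees are [7, 3, 3, 3, 3, 3, 3, 3], giving D = diag(7, 3, 3, 3, 3, 3, 3, 3) and L = D - A. The multiplicity of 0 as a Laplacian eigenvalue equals the number of connected components. The single zero eigenvalue shows the graph is connected. By the matrix-tree theorem the graph has (1/8) * product of the nonzero eigenvalues = 841 spanning trees.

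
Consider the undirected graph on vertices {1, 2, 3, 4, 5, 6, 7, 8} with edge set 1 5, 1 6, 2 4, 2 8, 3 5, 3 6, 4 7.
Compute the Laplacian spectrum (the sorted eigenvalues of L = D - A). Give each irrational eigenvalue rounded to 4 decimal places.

[0, 0, 0.5858, 2, 2, 2, 3.4142, 4]

With the vertex order [1, 2, 3, 4, 5, 6, 7, 8], the degrees are [2, 2, 2, 2, 2, 2, 1, 1], giving D = diag(2, 2, 2, 2, 2, 2, 1, 1) and L = D - A. Since every row of L sums to 0, the all-ones vector is in the kernel and 0 is an eigenvalue. The 2 zero eigenvalues correspond to the 2 connected components.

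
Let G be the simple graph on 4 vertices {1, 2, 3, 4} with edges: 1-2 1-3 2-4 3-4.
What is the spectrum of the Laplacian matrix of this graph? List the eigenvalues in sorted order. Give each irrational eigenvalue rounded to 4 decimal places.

[0, 2, 2, 4]

Reading degrees in the order [1, 2, 3, 4] gives [2, 2, 2, 2]; set D = diag(2, 2, 2, 2) and form L = D - A. The multiplicity of 0 as a Laplacian eigenvalue equals the number of connected components. The single zero eigenvalue shows the graph is connected. The eigenvalues sum to 8, which equals trace(L) = 2|E|. By the matrix-tree theorem the graph has (1/4) * product of the nonzero eigenvalues = 4 spanning trees.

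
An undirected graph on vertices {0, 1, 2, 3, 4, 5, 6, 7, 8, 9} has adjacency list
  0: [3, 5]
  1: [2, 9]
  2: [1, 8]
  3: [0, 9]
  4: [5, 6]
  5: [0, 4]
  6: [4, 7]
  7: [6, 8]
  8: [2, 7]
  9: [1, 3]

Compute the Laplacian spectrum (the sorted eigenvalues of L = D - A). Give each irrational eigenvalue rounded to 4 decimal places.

Reading degrees in the order [0, 1, 2, 3, 4, 5, 6, 7, 8, 9] gives [2, 2, 2, 2, 2, 2, 2, 2, 2, 2]; set D = diag(2, 2, 2, 2, 2, 2, 2, 2, 2, 2) and form L = D - A. Diagonalising L (or applying a numerical eigensolver to the 10x10 matrix) gives the spectrum above. The single zero eigenvalue shows the graph is connected. The eigenvalues sum to 20, which equals trace(L) = 2|E|.

[0, 0.3820, 0.3820, 1.3820, 1.3820, 2.6180, 2.6180, 3.6180, 3.6180, 4]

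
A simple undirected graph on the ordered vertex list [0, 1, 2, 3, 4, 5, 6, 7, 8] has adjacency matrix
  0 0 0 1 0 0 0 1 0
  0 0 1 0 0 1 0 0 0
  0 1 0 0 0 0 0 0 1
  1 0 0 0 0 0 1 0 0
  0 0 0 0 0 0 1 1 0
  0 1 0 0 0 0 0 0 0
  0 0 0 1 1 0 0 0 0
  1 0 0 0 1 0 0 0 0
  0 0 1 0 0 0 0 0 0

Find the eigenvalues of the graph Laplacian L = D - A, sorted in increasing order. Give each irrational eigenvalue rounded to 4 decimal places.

Each diagonal entry of L is the vertex degree and each off-diagonal entry is -1 where an edge is present, 0 otherwise; in the order [0, 1, 2, 3, 4, 5, 6, 7, 8] the diagonal is [2, 2, 2, 2, 2, 1, 2, 2, 1]. Diagonalising L (or applying a numerical eigensolver to the 9x9 matrix) gives the spectrum above. The 2 zero eigenvalues correspond to the 2 connected components. The largest eigenvalue, 3.6180, is at most the vertex count 9.

[0, 0, 0.5858, 1.3820, 1.3820, 2, 3.4142, 3.6180, 3.6180]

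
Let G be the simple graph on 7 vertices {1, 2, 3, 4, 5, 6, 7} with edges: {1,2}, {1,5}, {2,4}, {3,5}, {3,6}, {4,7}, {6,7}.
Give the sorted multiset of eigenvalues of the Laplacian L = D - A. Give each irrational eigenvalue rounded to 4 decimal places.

Reading degrees in the order [1, 2, 3, 4, 5, 6, 7] gives [2, 2, 2, 2, 2, 2, 2]; set D = diag(2, 2, 2, 2, 2, 2, 2) and form L = D - A. Diagonalising L (or applying a numerical eigensolver to the 7x7 matrix) gives the spectrum above. The largest eigenvalue, 3.8019, is at most the vertex count 7.

[0, 0.7530, 0.7530, 2.4450, 2.4450, 3.8019, 3.8019]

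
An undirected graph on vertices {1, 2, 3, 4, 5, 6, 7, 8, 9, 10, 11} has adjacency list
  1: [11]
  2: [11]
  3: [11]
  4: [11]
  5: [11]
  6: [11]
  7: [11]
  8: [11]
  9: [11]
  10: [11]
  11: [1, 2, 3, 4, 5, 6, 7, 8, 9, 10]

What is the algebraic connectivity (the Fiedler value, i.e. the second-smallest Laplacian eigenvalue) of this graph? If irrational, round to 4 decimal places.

1

Reading degrees in the order [1, 2, 3, 4, 5, 6, 7, 8, 9, 10, 11] gives [1, 1, 1, 1, 1, 1, 1, 1, 1, 1, 10]; set D = diag(1, 1, 1, 1, 1, 1, 1, 1, 1, 1, 10) and form L = D - A. The smallest Laplacian eigenvalue is always 0. The next one, lambda_2 = 1, measures how hard the graph is to disconnect: larger values mean better connectivity. By the matrix-tree theorem the graph has (1/11) * product of the nonzero eigenvalues = 1 spanning tree.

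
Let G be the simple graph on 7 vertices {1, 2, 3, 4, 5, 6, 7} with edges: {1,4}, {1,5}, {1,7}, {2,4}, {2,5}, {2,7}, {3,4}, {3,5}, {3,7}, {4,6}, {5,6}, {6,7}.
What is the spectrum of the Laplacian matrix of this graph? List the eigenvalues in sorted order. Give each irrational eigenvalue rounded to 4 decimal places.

With the vertex order [1, 2, 3, 4, 5, 6, 7], the degrees are [3, 3, 3, 4, 4, 3, 4], giving D = diag(3, 3, 3, 4, 4, 3, 4) and L = D - A. Diagonalising L (or applying a numerical eigensolver to the 7x7 matrix) gives the spectrum above. The single zero eigenvalue shows the graph is connected. The eigenvalues sum to 24, which equals trace(L) = 2|E|. The largest eigenvalue, 7, is at most the vertex count 7.

[0, 3, 3, 3, 4, 4, 7]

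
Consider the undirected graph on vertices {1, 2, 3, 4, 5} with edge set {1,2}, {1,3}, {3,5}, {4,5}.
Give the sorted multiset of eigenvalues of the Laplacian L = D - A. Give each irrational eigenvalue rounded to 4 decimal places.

With the vertex order [1, 2, 3, 4, 5], the degrees are [2, 1, 2, 1, 2], giving D = diag(2, 1, 2, 1, 2) and L = D - A. The multiplicity of 0 as a Laplacian eigenvalue equals the number of connected components. The eigenvalues sum to 8, which equals trace(L) = 2|E|.

[0, 0.3820, 1.3820, 2.6180, 3.6180]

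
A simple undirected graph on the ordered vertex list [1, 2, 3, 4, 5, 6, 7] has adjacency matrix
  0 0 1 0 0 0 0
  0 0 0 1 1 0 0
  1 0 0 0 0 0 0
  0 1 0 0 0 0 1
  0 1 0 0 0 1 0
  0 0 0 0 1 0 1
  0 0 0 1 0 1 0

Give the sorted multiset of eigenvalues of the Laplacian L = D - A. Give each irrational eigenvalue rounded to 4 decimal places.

Each diagonal entry of L is the vertex degree and each off-diagonal entry is -1 where an edge is present, 0 otherwise; in the order [1, 2, 3, 4, 5, 6, 7] the diagonal is [1, 2, 1, 2, 2, 2, 2]. The multiplicity of 0 as a Laplacian eigenvalue equals the number of connected components. The 2 zero eigenvalues correspond to the 2 connected components. The largest eigenvalue, 3.6180, is at most the vertex count 7.

[0, 0, 1.3820, 1.3820, 2, 3.6180, 3.6180]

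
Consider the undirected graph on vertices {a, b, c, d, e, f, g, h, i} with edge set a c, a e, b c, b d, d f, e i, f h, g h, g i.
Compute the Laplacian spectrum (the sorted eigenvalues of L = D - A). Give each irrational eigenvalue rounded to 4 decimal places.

[0, 0.4679, 0.4679, 1.6527, 1.6527, 3, 3, 3.8794, 3.8794]

With the vertex order [a, b, c, d, e, f, g, h, i], the degrees are [2, 2, 2, 2, 2, 2, 2, 2, 2], giving D = diag(2, 2, 2, 2, 2, 2, 2, 2, 2) and L = D - A. Diagonalising L (or applying a numerical eigensolver to the 9x9 matrix) gives the spectrum above. The single zero eigenvalue shows the graph is connected. By the matrix-tree theorem the graph has (1/9) * product of the nonzero eigenvalues = 9 spanning trees. There is one zero in the spectrum, matching the 1 component.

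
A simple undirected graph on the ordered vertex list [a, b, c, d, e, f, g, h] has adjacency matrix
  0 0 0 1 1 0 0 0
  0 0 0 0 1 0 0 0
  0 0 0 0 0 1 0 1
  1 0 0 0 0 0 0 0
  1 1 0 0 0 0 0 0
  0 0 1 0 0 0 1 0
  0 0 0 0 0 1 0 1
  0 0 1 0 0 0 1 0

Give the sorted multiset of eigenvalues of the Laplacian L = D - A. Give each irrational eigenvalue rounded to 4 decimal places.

[0, 0, 0.5858, 2, 2, 2, 3.4142, 4]

Reading degrees in the order [a, b, c, d, e, f, g, h] gives [2, 1, 2, 1, 2, 2, 2, 2]; set D = diag(2, 1, 2, 1, 2, 2, 2, 2) and form L = D - A. Since every row of L sums to 0, the all-ones vector is in the kernel and 0 is an eigenvalue. The 2 zero eigenvalues correspond to the 2 connected components. The largest eigenvalue, 4, is at most the vertex count 8.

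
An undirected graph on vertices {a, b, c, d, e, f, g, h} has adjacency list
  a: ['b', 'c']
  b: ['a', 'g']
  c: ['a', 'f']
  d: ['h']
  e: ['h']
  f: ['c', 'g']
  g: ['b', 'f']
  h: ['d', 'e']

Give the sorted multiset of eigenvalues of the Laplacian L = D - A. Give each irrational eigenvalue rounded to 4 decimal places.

[0, 0, 1, 1.3820, 1.3820, 3, 3.6180, 3.6180]

Reading degrees in the order [a, b, c, d, e, f, g, h] gives [2, 2, 2, 1, 1, 2, 2, 2]; set D = diag(2, 2, 2, 1, 1, 2, 2, 2) and form L = D - A. The multiplicity of 0 as a Laplacian eigenvalue equals the number of connected components. The 2 zero eigenvalues correspond to the 2 connected components. The largest eigenvalue, 3.6180, is at most the vertex count 8.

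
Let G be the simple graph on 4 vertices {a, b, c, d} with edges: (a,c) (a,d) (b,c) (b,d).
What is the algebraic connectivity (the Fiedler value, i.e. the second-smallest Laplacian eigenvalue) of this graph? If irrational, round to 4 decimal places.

With the vertex order [a, b, c, d], the degrees are [2, 2, 2, 2], giving D = diag(2, 2, 2, 2) and L = D - A. The sorted Laplacian eigenvalues are [0, 2, 2, 4]; the algebraic connectivity is the second entry, 2. The eigenvalues sum to 8, which equals trace(L) = 2|E|.

2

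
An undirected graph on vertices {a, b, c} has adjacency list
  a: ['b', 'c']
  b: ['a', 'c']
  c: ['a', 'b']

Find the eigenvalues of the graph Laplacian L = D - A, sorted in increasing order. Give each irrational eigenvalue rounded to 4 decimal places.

With the vertex order [a, b, c], the degrees are [2, 2, 2], giving D = diag(2, 2, 2) and L = D - A. Since every row of L sums to 0, the all-ones vector is in the kernel and 0 is an eigenvalue.

[0, 3, 3]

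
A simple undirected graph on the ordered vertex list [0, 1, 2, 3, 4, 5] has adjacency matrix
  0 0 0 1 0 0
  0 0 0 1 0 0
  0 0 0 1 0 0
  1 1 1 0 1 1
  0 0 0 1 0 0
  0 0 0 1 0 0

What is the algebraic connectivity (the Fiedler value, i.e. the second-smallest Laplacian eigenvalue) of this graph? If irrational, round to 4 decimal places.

1

Reading degrees in the order [0, 1, 2, 3, 4, 5] gives [1, 1, 1, 5, 1, 1]; set D = diag(1, 1, 1, 5, 1, 1) and form L = D - A. The sorted Laplacian eigenvalues are [0, 1, 1, 1, 1, 6]; the algebraic connectivity is the second entry, 1. The eigenvalues sum to 10, which equals trace(L) = 2|E|.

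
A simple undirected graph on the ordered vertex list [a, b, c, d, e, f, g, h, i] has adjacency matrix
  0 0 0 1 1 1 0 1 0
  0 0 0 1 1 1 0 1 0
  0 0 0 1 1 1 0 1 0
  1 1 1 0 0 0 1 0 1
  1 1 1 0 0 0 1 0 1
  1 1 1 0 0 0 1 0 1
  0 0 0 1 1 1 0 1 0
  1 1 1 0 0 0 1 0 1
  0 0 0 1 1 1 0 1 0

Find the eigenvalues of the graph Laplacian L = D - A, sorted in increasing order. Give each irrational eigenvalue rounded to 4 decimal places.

[0, 4, 4, 4, 4, 5, 5, 5, 9]

Reading degrees in the order [a, b, c, d, e, f, g, h, i] gives [4, 4, 4, 5, 5, 5, 4, 5, 4]; set D = diag(4, 4, 4, 5, 5, 5, 4, 5, 4) and form L = D - A. The multiplicity of 0 as a Laplacian eigenvalue equals the number of connected components. The single zero eigenvalue shows the graph is connected. The largest eigenvalue, 9, is at most the vertex count 9. There is one zero in the spectrum, matching the 1 component.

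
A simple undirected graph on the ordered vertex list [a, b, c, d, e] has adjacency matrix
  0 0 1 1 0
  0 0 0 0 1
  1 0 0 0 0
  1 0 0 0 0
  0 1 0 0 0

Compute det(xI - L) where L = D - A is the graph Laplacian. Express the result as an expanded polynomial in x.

Each diagonal entry of L is the vertex degree and each off-diagonal entry is -1 where an edge is present, 0 otherwise; in the order [a, b, c, d, e] the diagonal is [2, 1, 1, 1, 1]. L has integer entries, so p(x) = det(xI - L) has integer coefficients. Expanding the determinant yields x^5 - 6x^4 + 11x^3 - 6x^2. Since p(0) = det(-L) = 0, x divides p(x). The largest eigenvalue, 3, is at most the vertex count 5. There are 2 zeros in the spectrum, matching the 2 components.

x^5 - 6x^4 + 11x^3 - 6x^2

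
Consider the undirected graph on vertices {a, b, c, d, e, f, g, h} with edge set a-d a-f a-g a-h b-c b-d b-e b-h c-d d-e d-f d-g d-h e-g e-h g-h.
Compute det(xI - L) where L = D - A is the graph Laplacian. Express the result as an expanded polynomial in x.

Each diagonal entry of L is the vertex degree and each off-diagonal entry is -1 where an edge is present, 0 otherwise; in the order [a, b, c, d, e, f, g, h] the diagonal is [4, 4, 2, 7, 4, 2, 4, 5]. Computing det(xI - L) by cofactor expansion (or equivalently via sum-over-permutations) gives x^8 - 32x^7 + 423x^6 - 2982x^5 + 12044x^4 - 27688x^3 + 33309x^2 - 16104x. The coefficient of x^7 equals -trace(L) = -32, matching the sum of degrees. The eigenvalues sum to 32, which equals trace(L) = 2|E|. There is one zero in the spectrum, matching the 1 component.

x^8 - 32x^7 + 423x^6 - 2982x^5 + 12044x^4 - 27688x^3 + 33309x^2 - 16104x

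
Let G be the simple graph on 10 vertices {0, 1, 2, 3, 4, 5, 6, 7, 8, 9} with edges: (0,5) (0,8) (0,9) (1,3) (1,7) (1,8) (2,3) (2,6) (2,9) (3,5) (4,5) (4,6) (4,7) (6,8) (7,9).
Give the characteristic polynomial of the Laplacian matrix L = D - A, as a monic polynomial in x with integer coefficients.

Reading degrees in the order [0, 1, 2, 3, 4, 5, 6, 7, 8, 9] gives [3, 3, 3, 3, 3, 3, 3, 3, 3, 3]; set D = diag(3, 3, 3, 3, 3, 3, 3, 3, 3, 3) and form L = D - A. Computing det(xI - L) by cofactor expansion (or equivalently via sum-over-permutations) gives x^10 - 30x^9 + 390x^8 - 2880x^7 + 13305x^6 - 39882x^5 + 77640x^4 - 94800x^3 + 66000x^2 - 20000x. The coefficient of x^9 equals -trace(L) = -30, matching the sum of degrees. By the matrix-tree theorem the graph has (1/10) * product of the nonzero eigenvalues = 2000 spanning trees. The largest eigenvalue, 5, is at most the vertex count 10.

x^10 - 30x^9 + 390x^8 - 2880x^7 + 13305x^6 - 39882x^5 + 77640x^4 - 94800x^3 + 66000x^2 - 20000x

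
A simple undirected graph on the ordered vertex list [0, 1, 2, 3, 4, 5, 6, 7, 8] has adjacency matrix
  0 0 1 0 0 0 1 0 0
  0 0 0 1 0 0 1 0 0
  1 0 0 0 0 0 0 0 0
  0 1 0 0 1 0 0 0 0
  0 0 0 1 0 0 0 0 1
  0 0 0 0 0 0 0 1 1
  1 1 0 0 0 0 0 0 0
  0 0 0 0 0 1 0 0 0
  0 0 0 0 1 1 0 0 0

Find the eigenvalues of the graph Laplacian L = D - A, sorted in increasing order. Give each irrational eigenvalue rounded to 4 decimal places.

Each diagonal entry of L is the vertex degree and each off-diagonal entry is -1 where an edge is present, 0 otherwise; in the order [0, 1, 2, 3, 4, 5, 6, 7, 8] the diagonal is [2, 2, 1, 2, 2, 2, 2, 1, 2]. L is symmetric positive semidefinite, so every eigenvalue is real and nonnegative. By the matrix-tree theorem the graph has (1/9) * product of the nonzero eigenvalues = 1 spanning tree.

[0, 0.1206, 0.4679, 1, 1.6527, 2.3473, 3, 3.5321, 3.8794]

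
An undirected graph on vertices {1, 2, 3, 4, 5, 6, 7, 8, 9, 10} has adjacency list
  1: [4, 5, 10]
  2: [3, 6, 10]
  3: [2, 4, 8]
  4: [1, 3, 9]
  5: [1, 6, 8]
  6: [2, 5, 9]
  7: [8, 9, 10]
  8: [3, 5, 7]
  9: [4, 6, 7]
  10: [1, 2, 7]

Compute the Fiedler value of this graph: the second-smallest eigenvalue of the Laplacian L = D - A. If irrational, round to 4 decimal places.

Reading degrees in the order [1, 2, 3, 4, 5, 6, 7, 8, 9, 10] gives [3, 3, 3, 3, 3, 3, 3, 3, 3, 3]; set D = diag(3, 3, 3, 3, 3, 3, 3, 3, 3, 3) and form L = D - A. Computing the eigenvalues of L and sorting gives [0, 2, 2, 2, 2, 2, 5, 5, 5, 5]. The Fiedler value lambda_2 = 2 is strictly positive, so the graph is connected. The eigenvalues sum to 30, which equals trace(L) = 2|E|.

2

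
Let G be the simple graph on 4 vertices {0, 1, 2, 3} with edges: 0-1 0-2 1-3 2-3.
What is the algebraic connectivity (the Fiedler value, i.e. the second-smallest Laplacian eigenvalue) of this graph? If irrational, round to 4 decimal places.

2

Reading degrees in the order [0, 1, 2, 3] gives [2, 2, 2, 2]; set D = diag(2, 2, 2, 2) and form L = D - A. Computing the eigenvalues of L and sorting gives [0, 2, 2, 4]. The Fiedler value lambda_2 = 2 is strictly positive, so the graph is connected. By the matrix-tree theorem the graph has (1/4) * product of the nonzero eigenvalues = 4 spanning trees. The largest eigenvalue, 4, is at most the vertex count 4.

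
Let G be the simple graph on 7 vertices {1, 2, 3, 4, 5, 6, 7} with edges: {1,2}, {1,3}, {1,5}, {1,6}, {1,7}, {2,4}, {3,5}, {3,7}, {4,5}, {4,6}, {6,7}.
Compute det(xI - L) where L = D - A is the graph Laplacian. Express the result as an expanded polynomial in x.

x^7 - 22x^6 + 194x^5 - 876x^4 + 2132x^3 - 2648x^2 + 1309x

With the vertex order [1, 2, 3, 4, 5, 6, 7], the degrees are [5, 2, 3, 3, 3, 3, 3], giving D = diag(5, 2, 3, 3, 3, 3, 3) and L = D - A. Computing det(xI - L) by cofactor expansion (or equivalently via sum-over-permutations) gives x^7 - 22x^6 + 194x^5 - 876x^4 + 2132x^3 - 2648x^2 + 1309x. Since p(0) = det(-L) = 0, x divides p(x). By the matrix-tree theorem the graph has (1/7) * product of the nonzero eigenvalues = 187 spanning trees. The eigenvalues sum to 22, which equals trace(L) = 2|E|.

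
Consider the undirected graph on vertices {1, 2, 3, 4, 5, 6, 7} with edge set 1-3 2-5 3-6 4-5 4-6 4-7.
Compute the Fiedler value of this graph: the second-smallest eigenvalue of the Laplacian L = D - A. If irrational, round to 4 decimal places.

Reading degrees in the order [1, 2, 3, 4, 5, 6, 7] gives [1, 1, 2, 3, 2, 2, 1]; set D = diag(1, 1, 2, 3, 2, 2, 1) and form L = D - A. Computing the eigenvalues of L and sorting gives [0, 0.2603, 0.6262, 1.4055, 2.2742, 3.0996, 4.3342]. The Fiedler value lambda_2 = 0.2603 is strictly positive, so the graph is connected.

0.2603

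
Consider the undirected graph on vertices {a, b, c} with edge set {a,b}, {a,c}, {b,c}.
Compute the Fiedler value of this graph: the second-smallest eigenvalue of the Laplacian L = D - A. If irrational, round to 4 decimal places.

3

Reading degrees in the order [a, b, c] gives [2, 2, 2]; set D = diag(2, 2, 2) and form L = D - A. The smallest Laplacian eigenvalue is always 0. The next one, lambda_2 = 3, measures how hard the graph is to disconnect: larger values mean better connectivity. There is one zero in the spectrum, matching the 1 component. The largest eigenvalue, 3, is at most the vertex count 3.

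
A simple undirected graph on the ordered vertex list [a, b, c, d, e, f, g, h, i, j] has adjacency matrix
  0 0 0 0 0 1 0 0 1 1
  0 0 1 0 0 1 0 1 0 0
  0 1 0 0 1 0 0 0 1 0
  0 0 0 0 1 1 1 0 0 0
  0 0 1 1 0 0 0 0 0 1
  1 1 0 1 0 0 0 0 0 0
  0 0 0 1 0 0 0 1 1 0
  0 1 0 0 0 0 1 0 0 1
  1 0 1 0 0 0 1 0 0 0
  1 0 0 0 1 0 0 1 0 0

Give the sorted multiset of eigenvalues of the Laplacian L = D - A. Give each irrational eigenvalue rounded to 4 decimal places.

With the vertex order [a, b, c, d, e, f, g, h, i, j], the degrees are [3, 3, 3, 3, 3, 3, 3, 3, 3, 3], giving D = diag(3, 3, 3, 3, 3, 3, 3, 3, 3, 3) and L = D - A. Diagonalising L (or applying a numerical eigensolver to the 10x10 matrix) gives the spectrum above.

[0, 2, 2, 2, 2, 2, 5, 5, 5, 5]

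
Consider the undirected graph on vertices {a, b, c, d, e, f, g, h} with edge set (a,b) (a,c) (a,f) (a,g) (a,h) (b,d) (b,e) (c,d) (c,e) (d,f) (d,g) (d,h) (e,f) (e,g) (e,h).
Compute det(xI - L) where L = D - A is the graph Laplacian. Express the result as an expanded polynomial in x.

x^8 - 30x^7 + 375x^6 - 2540x^5 + 10095x^4 - 23598x^3 + 30105x^2 - 16200x

Each diagonal entry of L is the vertex degree and each off-diagonal entry is -1 where an edge is present, 0 otherwise; in the order [a, b, c, d, e, f, g, h] the diagonal is [5, 3, 3, 5, 5, 3, 3, 3]. The eigenvalues of L are [0, 3, 3, 3, 3, 5, 5, 8]; the characteristic polynomial is the product of (x - lambda_i), which multiplies out to x^8 - 30x^7 + 375x^6 - 2540x^5 + 10095x^4 - 23598x^3 + 30105x^2 - 16200x. Since p(0) = det(-L) = 0, x divides p(x). By the matrix-tree theorem the graph has (1/8) * product of the nonzero eigenvalues = 2025 spanning trees.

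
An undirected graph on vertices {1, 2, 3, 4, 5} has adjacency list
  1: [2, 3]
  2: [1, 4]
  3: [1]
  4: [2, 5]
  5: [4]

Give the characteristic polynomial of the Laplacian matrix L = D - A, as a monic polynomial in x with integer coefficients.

Reading degrees in the order [1, 2, 3, 4, 5] gives [2, 2, 1, 2, 1]; set D = diag(2, 2, 1, 2, 1) and form L = D - A. Computing det(xI - L) by cofactor expansion (or equivalently via sum-over-permutations) gives x^5 - 8x^4 + 21x^3 - 20x^2 + 5x. The constant term is 0 because L is singular (the all-ones vector lies in its kernel). There is one zero in the spectrum, matching the 1 component. By the matrix-tree theorem the graph has (1/5) * product of the nonzero eigenvalues = 1 spanning tree.

x^5 - 8x^4 + 21x^3 - 20x^2 + 5x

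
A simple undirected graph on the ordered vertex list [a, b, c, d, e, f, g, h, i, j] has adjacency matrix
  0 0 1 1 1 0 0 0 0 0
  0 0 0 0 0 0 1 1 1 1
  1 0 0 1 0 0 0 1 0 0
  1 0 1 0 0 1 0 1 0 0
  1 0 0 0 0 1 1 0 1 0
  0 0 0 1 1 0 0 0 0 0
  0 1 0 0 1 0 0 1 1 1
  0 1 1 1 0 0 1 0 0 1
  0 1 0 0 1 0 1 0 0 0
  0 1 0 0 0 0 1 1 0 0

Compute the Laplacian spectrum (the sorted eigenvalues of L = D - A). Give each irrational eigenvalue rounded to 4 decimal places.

With the vertex order [a, b, c, d, e, f, g, h, i, j], the degrees are [3, 4, 3, 4, 4, 2, 5, 5, 3, 3], giving D = diag(3, 4, 3, 4, 4, 2, 5, 5, 3, 3) and L = D - A. L is symmetric positive semidefinite, so every eigenvalue is real and nonnegative. The single zero eigenvalue shows the graph is connected. By the matrix-tree theorem the graph has (1/10) * product of the nonzero eigenvalues = 7205 spanning trees. The largest eigenvalue, 6.5436, is at most the vertex count 10.

[0, 1.0640, 1.7270, 2.4257, 3.5363, 4.5165, 5, 5, 6.1869, 6.5436]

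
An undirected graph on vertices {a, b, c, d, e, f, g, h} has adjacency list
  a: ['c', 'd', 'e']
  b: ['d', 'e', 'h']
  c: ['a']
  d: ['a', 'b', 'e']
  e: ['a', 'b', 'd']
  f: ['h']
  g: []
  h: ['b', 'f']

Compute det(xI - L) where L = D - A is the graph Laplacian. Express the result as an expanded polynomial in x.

x^8 - 16x^7 + 99x^6 - 296x^5 + 434x^4 - 278x^3 + 56x^2

Each diagonal entry of L is the vertex degree and each off-diagonal entry is -1 where an edge is present, 0 otherwise; in the order [a, b, c, d, e, f, g, h] the diagonal is [3, 3, 1, 3, 3, 1, 0, 2]. L has integer entries, so p(x) = det(xI - L) has integer coefficients. Expanding the determinant yields x^8 - 16x^7 + 99x^6 - 296x^5 + 434x^4 - 278x^3 + 56x^2. The constant term is 0 because L is singular (the all-ones vector lies in its kernel). There are 2 zeros in the spectrum, matching the 2 components.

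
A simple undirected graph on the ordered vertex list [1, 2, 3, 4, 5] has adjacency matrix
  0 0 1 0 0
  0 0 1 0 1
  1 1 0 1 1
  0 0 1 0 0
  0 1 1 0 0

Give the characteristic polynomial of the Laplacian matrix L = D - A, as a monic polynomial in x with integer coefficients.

Each diagonal entry of L is the vertex degree and each off-diagonal entry is -1 where an edge is present, 0 otherwise; in the order [1, 2, 3, 4, 5] the diagonal is [1, 2, 4, 1, 2]. L has integer entries, so p(x) = det(xI - L) has integer coefficients. Expanding the determinant yields x^5 - 10x^4 + 32x^3 - 38x^2 + 15x. Since p(0) = det(-L) = 0, x divides p(x). The largest eigenvalue, 5, is at most the vertex count 5.

x^5 - 10x^4 + 32x^3 - 38x^2 + 15x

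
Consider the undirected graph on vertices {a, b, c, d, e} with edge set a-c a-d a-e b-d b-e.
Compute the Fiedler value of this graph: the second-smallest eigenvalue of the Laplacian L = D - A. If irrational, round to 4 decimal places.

0.8299

Each diagonal entry of L is the vertex degree and each off-diagonal entry is -1 where an edge is present, 0 otherwise; in the order [a, b, c, d, e] the diagonal is [3, 2, 1, 2, 2]. The smallest Laplacian eigenvalue is always 0. The next one, lambda_2 = 0.8299, measures how hard the graph is to disconnect: larger values mean better connectivity. There is one zero in the spectrum, matching the 1 component.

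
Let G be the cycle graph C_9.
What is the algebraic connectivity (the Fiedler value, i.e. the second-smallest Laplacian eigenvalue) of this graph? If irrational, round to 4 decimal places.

The graph has 9 vertices and degree multiset [2, 2, 2, 2, 2, 2, 2, 2, 2]; D is the diagonal matrix of degrees and L = D - A. The smallest Laplacian eigenvalue is always 0. The next one, lambda_2 = 0.4679, measures how hard the graph is to disconnect: larger values mean better connectivity. The eigenvalues sum to 18, which equals trace(L) = 2|E|.

0.4679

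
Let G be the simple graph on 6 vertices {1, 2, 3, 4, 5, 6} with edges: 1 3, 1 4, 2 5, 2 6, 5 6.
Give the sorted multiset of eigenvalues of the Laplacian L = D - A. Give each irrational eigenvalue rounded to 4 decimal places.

With the vertex order [1, 2, 3, 4, 5, 6], the degrees are [2, 2, 1, 1, 2, 2], giving D = diag(2, 2, 1, 1, 2, 2) and L = D - A. L is symmetric positive semidefinite, so every eigenvalue is real and nonnegative. The 2 zero eigenvalues correspond to the 2 connected components. There are 2 zeros in the spectrum, matching the 2 components. The eigenvalues sum to 10, which equals trace(L) = 2|E|.

[0, 0, 1, 3, 3, 3]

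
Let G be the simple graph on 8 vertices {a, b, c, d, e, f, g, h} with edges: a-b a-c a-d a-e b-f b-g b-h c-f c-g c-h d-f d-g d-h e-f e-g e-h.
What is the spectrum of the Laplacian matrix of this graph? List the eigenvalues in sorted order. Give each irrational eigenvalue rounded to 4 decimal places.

[0, 4, 4, 4, 4, 4, 4, 8]

Each diagonal entry of L is the vertex degree and each off-diagonal entry is -1 where an edge is present, 0 otherwise; in the order [a, b, c, d, e, f, g, h] the diagonal is [4, 4, 4, 4, 4, 4, 4, 4]. The multiplicity of 0 as a Laplacian eigenvalue equals the number of connected components. The single zero eigenvalue shows the graph is connected. The eigenvalues sum to 32, which equals trace(L) = 2|E|. The largest eigenvalue, 8, is at most the vertex count 8.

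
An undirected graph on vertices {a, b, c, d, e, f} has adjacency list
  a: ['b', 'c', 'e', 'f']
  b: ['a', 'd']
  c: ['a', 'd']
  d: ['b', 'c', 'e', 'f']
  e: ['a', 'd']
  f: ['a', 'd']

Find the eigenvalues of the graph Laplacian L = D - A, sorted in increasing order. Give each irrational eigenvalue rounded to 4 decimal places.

Each diagonal entry of L is the vertex degree and each off-diagonal entry is -1 where an edge is present, 0 otherwise; in the order [a, b, c, d, e, f] the diagonal is [4, 2, 2, 4, 2, 2]. L is symmetric positive semidefinite, so every eigenvalue is real and nonnegative. The single zero eigenvalue shows the graph is connected. The largest eigenvalue, 6, is at most the vertex count 6.

[0, 2, 2, 2, 4, 6]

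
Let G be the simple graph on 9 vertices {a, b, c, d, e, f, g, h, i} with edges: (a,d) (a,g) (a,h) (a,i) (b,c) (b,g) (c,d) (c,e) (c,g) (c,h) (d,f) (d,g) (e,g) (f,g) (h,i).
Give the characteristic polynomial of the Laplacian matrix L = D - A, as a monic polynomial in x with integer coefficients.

Reading degrees in the order [a, b, c, d, e, f, g, h, i] gives [4, 2, 5, 4, 2, 2, 6, 3, 2]; set D = diag(4, 2, 5, 4, 2, 2, 6, 3, 2) and form L = D - A. Computing det(xI - L) by cofactor expansion (or equivalently via sum-over-permutations) gives x^9 - 30x^8 + 376x^7 - 2562x^6 + 10341x^5 - 25218x^4 + 36138x^3 - 27718x^2 + 8676x. The constant term is 0 because L is singular (the all-ones vector lies in its kernel). The largest eigenvalue, 7.2223, is at most the vertex count 9. There is one zero in the spectrum, matching the 1 component.

x^9 - 30x^8 + 376x^7 - 2562x^6 + 10341x^5 - 25218x^4 + 36138x^3 - 27718x^2 + 8676x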